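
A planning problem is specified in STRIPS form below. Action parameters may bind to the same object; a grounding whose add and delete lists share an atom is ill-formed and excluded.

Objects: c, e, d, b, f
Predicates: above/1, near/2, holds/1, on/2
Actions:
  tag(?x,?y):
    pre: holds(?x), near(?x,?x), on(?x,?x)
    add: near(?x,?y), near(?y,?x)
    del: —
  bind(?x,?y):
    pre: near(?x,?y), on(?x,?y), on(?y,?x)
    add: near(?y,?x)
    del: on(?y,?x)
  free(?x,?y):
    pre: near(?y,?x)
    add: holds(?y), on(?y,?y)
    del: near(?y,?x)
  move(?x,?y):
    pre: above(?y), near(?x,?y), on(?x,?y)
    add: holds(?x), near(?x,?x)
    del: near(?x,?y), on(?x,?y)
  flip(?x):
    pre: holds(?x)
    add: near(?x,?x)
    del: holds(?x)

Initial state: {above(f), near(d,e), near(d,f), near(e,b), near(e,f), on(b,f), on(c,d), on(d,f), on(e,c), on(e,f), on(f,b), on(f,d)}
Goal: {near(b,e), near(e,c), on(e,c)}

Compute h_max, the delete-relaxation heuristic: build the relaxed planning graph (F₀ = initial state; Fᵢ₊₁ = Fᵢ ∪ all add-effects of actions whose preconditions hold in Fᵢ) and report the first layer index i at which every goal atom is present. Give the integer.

F0 = init (12 atoms)
F1 = F0 ∪ {holds(d), holds(e), near(d,d), near(e,e), near(f,d), on(d,d), on(e,e)}  (19 atoms)
F2 = F1 ∪ {holds(f), near(b,d), near(b,e), near(c,d), near(c,e), near(d,b), near(d,c), near(e,c), near(e,d), near(f,e), on(f,f)}  (30 atoms)
goal ⊆ F2  ⇒  h_max = 2

2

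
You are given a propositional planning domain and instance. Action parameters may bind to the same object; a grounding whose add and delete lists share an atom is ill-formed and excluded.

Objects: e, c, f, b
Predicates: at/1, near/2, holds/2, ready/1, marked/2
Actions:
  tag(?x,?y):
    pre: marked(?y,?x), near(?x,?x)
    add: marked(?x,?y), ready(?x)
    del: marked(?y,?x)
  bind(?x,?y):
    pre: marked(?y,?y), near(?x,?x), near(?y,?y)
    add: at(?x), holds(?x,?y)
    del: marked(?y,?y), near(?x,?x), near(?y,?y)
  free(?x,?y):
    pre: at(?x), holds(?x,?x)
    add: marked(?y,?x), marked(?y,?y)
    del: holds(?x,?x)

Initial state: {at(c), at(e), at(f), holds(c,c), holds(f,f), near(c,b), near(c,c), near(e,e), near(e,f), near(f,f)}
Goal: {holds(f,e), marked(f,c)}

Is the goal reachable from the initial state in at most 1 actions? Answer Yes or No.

1. free(c,f)  →  {at(c), at(e), at(f), holds(f,f), marked(f,c), marked(f,f), near(c,b), near(c,c), near(e,e), near(e,f), near(f,f)}
2. free(f,e)  →  {at(c), at(e), at(f), marked(e,e), marked(e,f), marked(f,c), marked(f,f), near(c,b), near(c,c), near(e,e), near(e,f), near(f,f)}
3. bind(f,e)  →  {at(c), at(e), at(f), holds(f,e), marked(e,f), marked(f,c), marked(f,f), near(c,b), near(c,c), near(e,f)}
optimal plan length = 3; 3 > 1

No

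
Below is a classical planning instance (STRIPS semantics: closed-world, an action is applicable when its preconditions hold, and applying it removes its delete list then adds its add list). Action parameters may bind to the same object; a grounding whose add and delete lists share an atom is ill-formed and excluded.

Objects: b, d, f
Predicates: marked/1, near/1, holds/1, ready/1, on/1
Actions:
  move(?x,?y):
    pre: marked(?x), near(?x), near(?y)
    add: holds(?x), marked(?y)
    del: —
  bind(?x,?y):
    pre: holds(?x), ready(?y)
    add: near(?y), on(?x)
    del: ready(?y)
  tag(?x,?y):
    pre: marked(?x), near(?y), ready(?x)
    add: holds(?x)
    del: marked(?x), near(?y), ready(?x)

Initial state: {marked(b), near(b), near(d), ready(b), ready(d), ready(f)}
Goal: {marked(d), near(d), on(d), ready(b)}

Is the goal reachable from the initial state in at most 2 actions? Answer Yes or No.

1. move(b,d)  →  {holds(b), marked(b), marked(d), near(b), near(d), ready(b), ready(d), ready(f)}
2. move(d,b)  →  {holds(b), holds(d), marked(b), marked(d), near(b), near(d), ready(b), ready(d), ready(f)}
3. bind(d,d)  →  {holds(b), holds(d), marked(b), marked(d), near(b), near(d), on(d), ready(b), ready(f)}
optimal plan length = 3; 3 > 2

No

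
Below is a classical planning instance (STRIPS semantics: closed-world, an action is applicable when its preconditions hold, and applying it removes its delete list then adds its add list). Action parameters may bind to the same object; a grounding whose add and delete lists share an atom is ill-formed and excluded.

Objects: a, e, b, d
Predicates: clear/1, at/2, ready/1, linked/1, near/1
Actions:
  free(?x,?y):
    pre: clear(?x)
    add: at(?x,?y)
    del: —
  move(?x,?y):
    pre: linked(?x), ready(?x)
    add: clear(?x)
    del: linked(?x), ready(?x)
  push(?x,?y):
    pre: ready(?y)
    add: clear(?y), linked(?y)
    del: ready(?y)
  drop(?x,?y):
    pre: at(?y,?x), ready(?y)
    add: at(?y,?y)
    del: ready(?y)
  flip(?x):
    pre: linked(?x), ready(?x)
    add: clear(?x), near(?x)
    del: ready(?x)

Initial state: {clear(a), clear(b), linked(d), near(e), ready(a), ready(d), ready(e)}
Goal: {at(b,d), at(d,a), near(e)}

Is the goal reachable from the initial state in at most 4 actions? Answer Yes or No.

1. free(b,d)  →  {at(b,d), clear(a), clear(b), linked(d), near(e), ready(a), ready(d), ready(e)}
2. move(d,a)  →  {at(b,d), clear(a), clear(b), clear(d), near(e), ready(a), ready(e)}
3. free(d,a)  →  {at(b,d), at(d,a), clear(a), clear(b), clear(d), near(e), ready(a), ready(e)}
optimal plan length = 3; 3 ≤ 4

Yes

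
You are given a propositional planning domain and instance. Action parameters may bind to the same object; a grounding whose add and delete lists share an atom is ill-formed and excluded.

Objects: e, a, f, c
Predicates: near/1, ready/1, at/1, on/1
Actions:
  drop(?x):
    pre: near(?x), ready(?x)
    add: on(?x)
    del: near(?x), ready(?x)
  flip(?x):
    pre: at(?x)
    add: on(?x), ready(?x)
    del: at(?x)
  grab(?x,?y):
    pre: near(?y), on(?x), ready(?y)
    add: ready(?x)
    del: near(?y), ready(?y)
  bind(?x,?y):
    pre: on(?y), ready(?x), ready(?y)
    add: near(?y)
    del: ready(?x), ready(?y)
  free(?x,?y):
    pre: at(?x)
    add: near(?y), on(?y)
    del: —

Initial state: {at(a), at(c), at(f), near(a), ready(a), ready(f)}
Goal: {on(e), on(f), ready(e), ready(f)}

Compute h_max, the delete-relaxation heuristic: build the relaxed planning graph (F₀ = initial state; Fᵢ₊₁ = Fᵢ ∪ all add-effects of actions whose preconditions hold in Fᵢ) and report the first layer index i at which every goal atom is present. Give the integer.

F0 = init (6 atoms)
F1 = F0 ∪ {near(c), near(e), near(f), on(a), on(c), on(e), on(f), ready(c)}  (14 atoms)
F2 = F1 ∪ {ready(e)}  (15 atoms)
goal ⊆ F2  ⇒  h_max = 2

2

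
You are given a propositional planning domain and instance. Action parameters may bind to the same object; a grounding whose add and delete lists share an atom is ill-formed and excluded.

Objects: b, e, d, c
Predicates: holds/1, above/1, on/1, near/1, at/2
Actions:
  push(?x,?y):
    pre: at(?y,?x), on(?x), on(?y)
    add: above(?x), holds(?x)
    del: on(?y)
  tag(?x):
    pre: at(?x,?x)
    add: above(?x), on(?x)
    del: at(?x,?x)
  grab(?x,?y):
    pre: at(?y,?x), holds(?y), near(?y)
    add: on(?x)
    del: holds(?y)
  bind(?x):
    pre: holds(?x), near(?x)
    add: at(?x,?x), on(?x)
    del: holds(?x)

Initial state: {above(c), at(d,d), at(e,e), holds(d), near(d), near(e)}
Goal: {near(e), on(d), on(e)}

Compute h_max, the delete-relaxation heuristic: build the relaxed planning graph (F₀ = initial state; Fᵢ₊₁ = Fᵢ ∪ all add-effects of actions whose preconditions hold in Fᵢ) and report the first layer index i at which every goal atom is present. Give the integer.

1

F0 = init (6 atoms)
F1 = F0 ∪ {above(d), above(e), on(d), on(e)}  (10 atoms)
goal ⊆ F1  ⇒  h_max = 1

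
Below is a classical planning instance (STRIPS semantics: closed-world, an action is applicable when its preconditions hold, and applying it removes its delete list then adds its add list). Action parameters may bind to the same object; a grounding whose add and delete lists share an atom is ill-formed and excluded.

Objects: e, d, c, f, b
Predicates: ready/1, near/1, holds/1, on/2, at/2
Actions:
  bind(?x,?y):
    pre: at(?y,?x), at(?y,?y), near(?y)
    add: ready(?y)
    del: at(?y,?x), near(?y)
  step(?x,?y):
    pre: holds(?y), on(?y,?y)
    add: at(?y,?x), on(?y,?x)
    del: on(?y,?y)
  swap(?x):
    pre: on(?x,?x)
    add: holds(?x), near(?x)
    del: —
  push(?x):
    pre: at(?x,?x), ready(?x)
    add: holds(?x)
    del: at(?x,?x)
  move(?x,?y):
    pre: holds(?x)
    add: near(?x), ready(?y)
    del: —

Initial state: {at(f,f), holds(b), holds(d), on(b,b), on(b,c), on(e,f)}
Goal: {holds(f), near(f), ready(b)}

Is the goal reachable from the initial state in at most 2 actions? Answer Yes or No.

1. move(d,f)  →  {at(f,f), holds(b), holds(d), near(d), on(b,b), on(b,c), on(e,f), ready(f)}
2. push(f)  →  {holds(b), holds(d), holds(f), near(d), on(b,b), on(b,c), on(e,f), ready(f)}
3. move(f,b)  →  {holds(b), holds(d), holds(f), near(d), near(f), on(b,b), on(b,c), on(e,f), ready(b), ready(f)}
optimal plan length = 3; 3 > 2

No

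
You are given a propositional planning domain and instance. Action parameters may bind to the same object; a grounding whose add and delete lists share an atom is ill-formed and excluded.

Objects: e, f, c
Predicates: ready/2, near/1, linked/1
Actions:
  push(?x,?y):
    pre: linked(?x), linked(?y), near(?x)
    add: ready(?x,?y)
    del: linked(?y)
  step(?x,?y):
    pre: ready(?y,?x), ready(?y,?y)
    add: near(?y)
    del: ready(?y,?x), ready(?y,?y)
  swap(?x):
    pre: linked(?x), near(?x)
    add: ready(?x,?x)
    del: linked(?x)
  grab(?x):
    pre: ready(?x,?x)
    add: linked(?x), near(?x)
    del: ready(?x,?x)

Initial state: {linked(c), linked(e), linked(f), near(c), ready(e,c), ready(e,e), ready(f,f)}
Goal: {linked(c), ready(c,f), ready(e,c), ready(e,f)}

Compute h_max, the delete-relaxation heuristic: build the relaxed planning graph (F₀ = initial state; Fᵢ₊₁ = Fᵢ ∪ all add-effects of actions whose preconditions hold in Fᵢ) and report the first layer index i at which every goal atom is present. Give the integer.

2

F0 = init (7 atoms)
F1 = F0 ∪ {near(e), near(f), ready(c,c), ready(c,e), ready(c,f)}  (12 atoms)
F2 = F1 ∪ {ready(e,f), ready(f,c), ready(f,e)}  (15 atoms)
goal ⊆ F2  ⇒  h_max = 2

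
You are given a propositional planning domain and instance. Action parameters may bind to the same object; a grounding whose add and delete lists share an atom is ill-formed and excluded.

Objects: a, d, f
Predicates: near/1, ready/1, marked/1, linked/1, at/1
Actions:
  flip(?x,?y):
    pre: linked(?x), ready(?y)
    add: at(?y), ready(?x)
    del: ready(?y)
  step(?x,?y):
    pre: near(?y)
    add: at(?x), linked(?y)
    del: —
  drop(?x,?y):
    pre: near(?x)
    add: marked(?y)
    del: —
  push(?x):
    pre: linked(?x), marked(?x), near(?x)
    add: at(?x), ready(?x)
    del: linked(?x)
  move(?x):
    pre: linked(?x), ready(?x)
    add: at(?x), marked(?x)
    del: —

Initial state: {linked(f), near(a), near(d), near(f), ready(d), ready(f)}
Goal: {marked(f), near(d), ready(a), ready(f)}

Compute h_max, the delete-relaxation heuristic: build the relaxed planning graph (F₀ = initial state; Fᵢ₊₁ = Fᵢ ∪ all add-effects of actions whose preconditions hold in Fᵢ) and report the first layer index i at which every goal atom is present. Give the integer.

F0 = init (6 atoms)
F1 = F0 ∪ {at(a), at(d), at(f), linked(a), linked(d), marked(a), marked(d), marked(f)}  (14 atoms)
F2 = F1 ∪ {ready(a)}  (15 atoms)
goal ⊆ F2  ⇒  h_max = 2

2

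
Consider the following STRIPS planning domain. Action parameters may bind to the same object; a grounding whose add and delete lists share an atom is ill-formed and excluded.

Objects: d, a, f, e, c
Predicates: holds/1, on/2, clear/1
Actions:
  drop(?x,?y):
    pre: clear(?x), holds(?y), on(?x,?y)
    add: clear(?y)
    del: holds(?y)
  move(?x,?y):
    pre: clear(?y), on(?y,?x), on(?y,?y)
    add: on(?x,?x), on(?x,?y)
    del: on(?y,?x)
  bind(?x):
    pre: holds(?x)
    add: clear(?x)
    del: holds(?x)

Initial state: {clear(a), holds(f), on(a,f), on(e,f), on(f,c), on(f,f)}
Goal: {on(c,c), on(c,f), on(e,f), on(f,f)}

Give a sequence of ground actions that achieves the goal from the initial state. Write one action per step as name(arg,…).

1. drop(a,f)  →  {clear(a), clear(f), on(a,f), on(e,f), on(f,c), on(f,f)}
2. move(c,f)  →  {clear(a), clear(f), on(a,f), on(c,c), on(c,f), on(e,f), on(f,f)}

drop(a,f); move(c,f)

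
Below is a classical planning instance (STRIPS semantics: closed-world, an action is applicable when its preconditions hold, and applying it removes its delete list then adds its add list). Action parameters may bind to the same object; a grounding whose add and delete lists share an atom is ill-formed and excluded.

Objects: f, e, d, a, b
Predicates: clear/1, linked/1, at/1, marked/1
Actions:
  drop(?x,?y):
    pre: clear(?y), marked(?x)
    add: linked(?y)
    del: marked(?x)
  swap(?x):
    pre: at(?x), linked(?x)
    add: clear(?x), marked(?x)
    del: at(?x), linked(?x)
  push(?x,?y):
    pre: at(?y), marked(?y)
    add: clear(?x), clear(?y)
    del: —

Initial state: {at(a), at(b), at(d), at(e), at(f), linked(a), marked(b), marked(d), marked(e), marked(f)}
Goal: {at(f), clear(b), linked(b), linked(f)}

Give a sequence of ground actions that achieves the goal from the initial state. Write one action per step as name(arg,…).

1. push(f,b)  →  {at(a), at(b), at(d), at(e), at(f), clear(b), clear(f), linked(a), marked(b), marked(d), marked(e), marked(f)}
2. drop(f,f)  →  {at(a), at(b), at(d), at(e), at(f), clear(b), clear(f), linked(a), linked(f), marked(b), marked(d), marked(e)}
3. drop(e,b)  →  {at(a), at(b), at(d), at(e), at(f), clear(b), clear(f), linked(a), linked(b), linked(f), marked(b), marked(d)}

push(f,b); drop(f,f); drop(e,b)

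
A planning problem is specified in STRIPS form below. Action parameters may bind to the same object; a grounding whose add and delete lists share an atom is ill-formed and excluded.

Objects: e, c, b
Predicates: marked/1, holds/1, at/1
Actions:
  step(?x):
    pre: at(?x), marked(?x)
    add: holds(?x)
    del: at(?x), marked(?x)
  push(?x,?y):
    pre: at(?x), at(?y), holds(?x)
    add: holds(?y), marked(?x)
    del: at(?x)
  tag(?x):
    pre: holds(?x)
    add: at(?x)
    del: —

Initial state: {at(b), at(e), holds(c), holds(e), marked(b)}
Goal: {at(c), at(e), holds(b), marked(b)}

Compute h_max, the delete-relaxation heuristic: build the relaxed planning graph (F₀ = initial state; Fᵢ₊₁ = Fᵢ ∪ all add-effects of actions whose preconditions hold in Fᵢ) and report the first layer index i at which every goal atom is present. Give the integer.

F0 = init (5 atoms)
F1 = F0 ∪ {at(c), holds(b), marked(e)}  (8 atoms)
goal ⊆ F1  ⇒  h_max = 1

1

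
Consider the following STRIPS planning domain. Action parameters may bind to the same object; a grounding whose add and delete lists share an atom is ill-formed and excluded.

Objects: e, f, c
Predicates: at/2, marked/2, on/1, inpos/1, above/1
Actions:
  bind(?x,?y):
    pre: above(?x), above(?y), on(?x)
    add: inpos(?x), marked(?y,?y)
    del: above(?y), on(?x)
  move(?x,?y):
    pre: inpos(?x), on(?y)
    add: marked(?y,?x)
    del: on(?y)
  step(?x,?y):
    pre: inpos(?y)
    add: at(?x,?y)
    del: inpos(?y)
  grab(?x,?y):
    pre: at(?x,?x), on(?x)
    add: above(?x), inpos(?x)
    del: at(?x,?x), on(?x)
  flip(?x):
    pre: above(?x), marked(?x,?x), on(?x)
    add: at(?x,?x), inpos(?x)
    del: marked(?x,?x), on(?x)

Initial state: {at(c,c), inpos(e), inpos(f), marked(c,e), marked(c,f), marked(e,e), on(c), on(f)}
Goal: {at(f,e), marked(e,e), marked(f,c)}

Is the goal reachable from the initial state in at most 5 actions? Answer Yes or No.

Yes

1. step(f,e)  →  {at(c,c), at(f,e), inpos(f), marked(c,e), marked(c,f), marked(e,e), on(c), on(f)}
2. grab(c,e)  →  {above(c), at(f,e), inpos(c), inpos(f), marked(c,e), marked(c,f), marked(e,e), on(f)}
3. move(c,f)  →  {above(c), at(f,e), inpos(c), inpos(f), marked(c,e), marked(c,f), marked(e,e), marked(f,c)}
optimal plan length = 3; 3 ≤ 5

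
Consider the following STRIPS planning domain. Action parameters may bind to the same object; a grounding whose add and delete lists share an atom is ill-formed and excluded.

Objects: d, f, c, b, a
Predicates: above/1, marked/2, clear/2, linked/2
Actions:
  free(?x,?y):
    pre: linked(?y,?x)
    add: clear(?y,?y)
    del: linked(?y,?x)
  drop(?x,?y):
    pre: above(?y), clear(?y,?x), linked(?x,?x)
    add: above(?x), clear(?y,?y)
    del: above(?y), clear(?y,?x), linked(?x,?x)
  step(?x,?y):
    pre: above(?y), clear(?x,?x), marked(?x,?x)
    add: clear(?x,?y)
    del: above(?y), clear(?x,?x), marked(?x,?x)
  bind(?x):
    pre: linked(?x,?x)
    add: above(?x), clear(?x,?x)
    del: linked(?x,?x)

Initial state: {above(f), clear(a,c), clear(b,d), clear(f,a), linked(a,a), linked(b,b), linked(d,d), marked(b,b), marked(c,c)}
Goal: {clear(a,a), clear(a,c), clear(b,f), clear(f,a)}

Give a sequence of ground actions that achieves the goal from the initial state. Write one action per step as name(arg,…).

1. free(b,b)  →  {above(f), clear(a,c), clear(b,b), clear(b,d), clear(f,a), linked(a,a), linked(d,d), marked(b,b), marked(c,c)}
2. free(a,a)  →  {above(f), clear(a,a), clear(a,c), clear(b,b), clear(b,d), clear(f,a), linked(d,d), marked(b,b), marked(c,c)}
3. step(b,f)  →  {clear(a,a), clear(a,c), clear(b,d), clear(b,f), clear(f,a), linked(d,d), marked(c,c)}

free(b,b); free(a,a); step(b,f)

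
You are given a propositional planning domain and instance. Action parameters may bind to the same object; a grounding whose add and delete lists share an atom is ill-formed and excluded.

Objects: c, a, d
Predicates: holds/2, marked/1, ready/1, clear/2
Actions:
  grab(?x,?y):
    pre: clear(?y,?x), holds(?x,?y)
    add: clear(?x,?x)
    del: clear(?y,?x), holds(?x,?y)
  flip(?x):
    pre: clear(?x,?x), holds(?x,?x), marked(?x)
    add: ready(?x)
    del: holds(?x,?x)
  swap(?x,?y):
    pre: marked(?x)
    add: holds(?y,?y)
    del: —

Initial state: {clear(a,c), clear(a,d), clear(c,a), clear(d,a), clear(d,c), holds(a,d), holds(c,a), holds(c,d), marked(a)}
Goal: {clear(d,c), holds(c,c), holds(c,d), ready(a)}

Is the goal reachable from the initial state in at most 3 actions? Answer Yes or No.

1. grab(a,d)  →  {clear(a,a), clear(a,c), clear(a,d), clear(c,a), clear(d,c), holds(c,a), holds(c,d), marked(a)}
2. swap(a,c)  →  {clear(a,a), clear(a,c), clear(a,d), clear(c,a), clear(d,c), holds(c,a), holds(c,c), holds(c,d), marked(a)}
3. swap(a,a)  →  {clear(a,a), clear(a,c), clear(a,d), clear(c,a), clear(d,c), holds(a,a), holds(c,a), holds(c,c), holds(c,d), marked(a)}
4. flip(a)  →  {clear(a,a), clear(a,c), clear(a,d), clear(c,a), clear(d,c), holds(c,a), holds(c,c), holds(c,d), marked(a), ready(a)}
optimal plan length = 4; 4 > 3

No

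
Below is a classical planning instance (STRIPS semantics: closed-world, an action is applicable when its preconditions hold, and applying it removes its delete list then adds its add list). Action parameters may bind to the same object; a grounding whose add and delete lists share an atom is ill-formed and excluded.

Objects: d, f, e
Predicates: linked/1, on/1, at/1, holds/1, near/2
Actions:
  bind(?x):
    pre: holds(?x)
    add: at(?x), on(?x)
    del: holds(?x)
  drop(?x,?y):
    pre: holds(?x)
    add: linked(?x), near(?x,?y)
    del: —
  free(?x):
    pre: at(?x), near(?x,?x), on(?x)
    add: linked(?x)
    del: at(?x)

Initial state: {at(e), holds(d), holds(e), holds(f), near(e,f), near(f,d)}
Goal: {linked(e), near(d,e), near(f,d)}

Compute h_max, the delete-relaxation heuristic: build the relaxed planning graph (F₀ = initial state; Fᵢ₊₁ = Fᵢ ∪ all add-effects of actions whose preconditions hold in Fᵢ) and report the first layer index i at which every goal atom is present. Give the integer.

F0 = init (6 atoms)
F1 = F0 ∪ {at(d), at(f), linked(d), linked(e), linked(f), near(d,d), near(d,e), near(d,f), near(e,d), near(e,e), near(f,e), near(f,f), on(d), on(e), on(f)}  (21 atoms)
goal ⊆ F1  ⇒  h_max = 1

1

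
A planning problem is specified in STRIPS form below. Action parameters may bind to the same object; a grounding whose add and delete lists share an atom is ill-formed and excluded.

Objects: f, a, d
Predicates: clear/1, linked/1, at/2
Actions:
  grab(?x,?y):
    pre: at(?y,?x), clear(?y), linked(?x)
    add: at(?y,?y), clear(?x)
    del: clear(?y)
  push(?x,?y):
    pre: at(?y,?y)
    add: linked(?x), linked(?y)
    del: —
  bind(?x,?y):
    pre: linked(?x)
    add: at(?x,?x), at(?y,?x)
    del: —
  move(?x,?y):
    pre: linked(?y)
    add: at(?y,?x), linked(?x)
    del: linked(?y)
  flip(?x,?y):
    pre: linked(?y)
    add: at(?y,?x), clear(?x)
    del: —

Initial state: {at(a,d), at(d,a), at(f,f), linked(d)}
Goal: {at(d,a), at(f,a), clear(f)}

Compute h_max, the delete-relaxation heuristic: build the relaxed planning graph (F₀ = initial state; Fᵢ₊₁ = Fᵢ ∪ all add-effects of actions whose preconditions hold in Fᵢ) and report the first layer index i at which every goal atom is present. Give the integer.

F0 = init (4 atoms)
F1 = F0 ∪ {at(d,d), at(d,f), at(f,d), clear(a), clear(d), clear(f), linked(a), linked(f)}  (12 atoms)
F2 = F1 ∪ {at(a,a), at(a,f), at(f,a)}  (15 atoms)
goal ⊆ F2  ⇒  h_max = 2

2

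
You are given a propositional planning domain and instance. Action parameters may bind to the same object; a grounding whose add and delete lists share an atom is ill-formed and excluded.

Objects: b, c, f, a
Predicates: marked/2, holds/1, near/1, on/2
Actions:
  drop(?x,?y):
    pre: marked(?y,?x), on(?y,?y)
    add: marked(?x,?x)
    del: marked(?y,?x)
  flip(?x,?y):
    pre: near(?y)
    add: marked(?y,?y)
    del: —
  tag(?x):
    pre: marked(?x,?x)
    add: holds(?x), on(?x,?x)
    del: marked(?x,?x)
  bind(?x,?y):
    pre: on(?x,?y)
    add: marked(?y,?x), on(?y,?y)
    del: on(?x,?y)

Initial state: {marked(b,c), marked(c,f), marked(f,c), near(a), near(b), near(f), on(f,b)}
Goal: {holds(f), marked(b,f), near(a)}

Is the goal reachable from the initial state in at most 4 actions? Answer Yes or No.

Yes

1. flip(b,f)  →  {marked(b,c), marked(c,f), marked(f,c), marked(f,f), near(a), near(b), near(f), on(f,b)}
2. tag(f)  →  {holds(f), marked(b,c), marked(c,f), marked(f,c), near(a), near(b), near(f), on(f,b), on(f,f)}
3. bind(f,b)  →  {holds(f), marked(b,c), marked(b,f), marked(c,f), marked(f,c), near(a), near(b), near(f), on(b,b), on(f,f)}
optimal plan length = 3; 3 ≤ 4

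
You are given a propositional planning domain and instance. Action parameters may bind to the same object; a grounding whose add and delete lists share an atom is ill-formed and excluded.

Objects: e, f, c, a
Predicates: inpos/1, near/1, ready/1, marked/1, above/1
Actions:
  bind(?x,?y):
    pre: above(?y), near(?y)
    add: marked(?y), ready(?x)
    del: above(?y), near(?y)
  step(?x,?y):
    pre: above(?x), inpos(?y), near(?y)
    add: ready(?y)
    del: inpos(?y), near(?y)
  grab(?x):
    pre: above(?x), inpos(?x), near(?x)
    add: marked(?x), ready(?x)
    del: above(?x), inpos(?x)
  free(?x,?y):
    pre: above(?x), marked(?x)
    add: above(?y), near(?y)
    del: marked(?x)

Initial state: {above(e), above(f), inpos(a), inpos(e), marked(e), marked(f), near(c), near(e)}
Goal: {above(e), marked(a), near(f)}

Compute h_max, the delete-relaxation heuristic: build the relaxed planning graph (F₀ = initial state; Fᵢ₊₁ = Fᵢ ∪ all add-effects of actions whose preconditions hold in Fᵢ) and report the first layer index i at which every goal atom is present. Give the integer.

F0 = init (8 atoms)
F1 = F0 ∪ {above(a), above(c), near(a), near(f), ready(a), ready(c), ready(e), ready(f)}  (16 atoms)
F2 = F1 ∪ {marked(a), marked(c)}  (18 atoms)
goal ⊆ F2  ⇒  h_max = 2

2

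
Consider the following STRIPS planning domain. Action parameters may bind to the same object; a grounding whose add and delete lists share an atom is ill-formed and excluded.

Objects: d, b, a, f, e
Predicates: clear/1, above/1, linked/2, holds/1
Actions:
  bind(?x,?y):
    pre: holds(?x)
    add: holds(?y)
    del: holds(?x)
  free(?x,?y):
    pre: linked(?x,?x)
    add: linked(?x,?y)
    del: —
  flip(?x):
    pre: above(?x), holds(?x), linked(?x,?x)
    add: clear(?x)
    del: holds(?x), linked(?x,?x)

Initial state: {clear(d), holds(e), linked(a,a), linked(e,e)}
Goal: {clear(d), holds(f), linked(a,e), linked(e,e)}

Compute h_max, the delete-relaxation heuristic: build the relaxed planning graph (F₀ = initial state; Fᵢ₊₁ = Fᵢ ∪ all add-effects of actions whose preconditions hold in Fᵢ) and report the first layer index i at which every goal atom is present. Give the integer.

1

F0 = init (4 atoms)
F1 = F0 ∪ {holds(a), holds(b), holds(d), holds(f), linked(a,b), linked(a,d), linked(a,e), linked(a,f), linked(e,a), linked(e,b), linked(e,d), linked(e,f)}  (16 atoms)
goal ⊆ F1  ⇒  h_max = 1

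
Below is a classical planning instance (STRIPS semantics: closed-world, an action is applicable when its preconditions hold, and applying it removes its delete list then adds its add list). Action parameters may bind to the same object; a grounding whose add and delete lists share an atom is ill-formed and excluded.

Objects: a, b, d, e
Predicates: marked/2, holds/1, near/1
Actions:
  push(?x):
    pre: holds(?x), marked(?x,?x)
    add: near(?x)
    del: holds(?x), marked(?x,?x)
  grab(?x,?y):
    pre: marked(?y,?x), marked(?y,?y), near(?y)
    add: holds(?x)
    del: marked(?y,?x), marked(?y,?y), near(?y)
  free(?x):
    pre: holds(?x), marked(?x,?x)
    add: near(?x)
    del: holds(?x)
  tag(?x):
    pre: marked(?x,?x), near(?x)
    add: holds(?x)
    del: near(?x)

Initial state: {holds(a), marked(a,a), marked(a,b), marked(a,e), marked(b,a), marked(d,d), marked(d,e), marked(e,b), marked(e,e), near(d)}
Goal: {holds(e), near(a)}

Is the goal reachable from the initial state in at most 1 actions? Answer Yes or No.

No

1. push(a)  →  {marked(a,b), marked(a,e), marked(b,a), marked(d,d), marked(d,e), marked(e,b), marked(e,e), near(a), near(d)}
2. grab(e,d)  →  {holds(e), marked(a,b), marked(a,e), marked(b,a), marked(e,b), marked(e,e), near(a)}
optimal plan length = 2; 2 > 1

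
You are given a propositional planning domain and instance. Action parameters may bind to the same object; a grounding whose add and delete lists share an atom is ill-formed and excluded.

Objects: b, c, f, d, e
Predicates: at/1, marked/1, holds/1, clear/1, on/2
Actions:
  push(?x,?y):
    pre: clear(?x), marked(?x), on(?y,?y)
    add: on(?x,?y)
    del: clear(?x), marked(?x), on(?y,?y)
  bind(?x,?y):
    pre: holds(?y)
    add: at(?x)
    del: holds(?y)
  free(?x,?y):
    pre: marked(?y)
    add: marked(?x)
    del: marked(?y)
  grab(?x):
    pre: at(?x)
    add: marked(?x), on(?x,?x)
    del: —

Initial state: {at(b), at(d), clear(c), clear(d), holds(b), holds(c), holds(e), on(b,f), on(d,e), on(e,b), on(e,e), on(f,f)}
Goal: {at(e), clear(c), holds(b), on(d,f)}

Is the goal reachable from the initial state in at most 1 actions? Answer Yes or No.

1. bind(e,c)  →  {at(b), at(d), at(e), clear(c), clear(d), holds(b), holds(e), on(b,f), on(d,e), on(e,b), on(e,e), on(f,f)}
2. grab(d)  →  {at(b), at(d), at(e), clear(c), clear(d), holds(b), holds(e), marked(d), on(b,f), on(d,d), on(d,e), on(e,b), on(e,e), on(f,f)}
3. push(d,f)  →  {at(b), at(d), at(e), clear(c), holds(b), holds(e), on(b,f), on(d,d), on(d,e), on(d,f), on(e,b), on(e,e)}
optimal plan length = 3; 3 > 1

No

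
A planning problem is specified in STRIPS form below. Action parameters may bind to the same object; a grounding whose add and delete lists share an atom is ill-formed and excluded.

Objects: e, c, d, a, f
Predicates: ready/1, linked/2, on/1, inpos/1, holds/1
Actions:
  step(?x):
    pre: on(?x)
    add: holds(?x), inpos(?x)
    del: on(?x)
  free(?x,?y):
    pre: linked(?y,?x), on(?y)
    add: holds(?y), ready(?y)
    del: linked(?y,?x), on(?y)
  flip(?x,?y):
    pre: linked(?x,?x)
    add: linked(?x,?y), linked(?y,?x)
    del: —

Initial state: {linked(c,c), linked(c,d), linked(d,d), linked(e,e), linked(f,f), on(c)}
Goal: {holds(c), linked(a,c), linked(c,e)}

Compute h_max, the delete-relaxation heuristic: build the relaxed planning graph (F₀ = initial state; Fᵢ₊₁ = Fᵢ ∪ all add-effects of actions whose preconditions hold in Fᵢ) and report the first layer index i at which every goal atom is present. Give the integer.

F0 = init (6 atoms)
F1 = F0 ∪ {holds(c), inpos(c), linked(a,c), linked(a,d), linked(a,e), linked(a,f), linked(c,a), linked(c,e), linked(c,f), linked(d,a), linked(d,c), linked(d,e), linked(d,f), linked(e,a), linked(e,c), linked(e,d), linked(e,f), linked(f,a), linked(f,c), linked(f,d), linked(f,e), ready(c)}  (28 atoms)
goal ⊆ F1  ⇒  h_max = 1

1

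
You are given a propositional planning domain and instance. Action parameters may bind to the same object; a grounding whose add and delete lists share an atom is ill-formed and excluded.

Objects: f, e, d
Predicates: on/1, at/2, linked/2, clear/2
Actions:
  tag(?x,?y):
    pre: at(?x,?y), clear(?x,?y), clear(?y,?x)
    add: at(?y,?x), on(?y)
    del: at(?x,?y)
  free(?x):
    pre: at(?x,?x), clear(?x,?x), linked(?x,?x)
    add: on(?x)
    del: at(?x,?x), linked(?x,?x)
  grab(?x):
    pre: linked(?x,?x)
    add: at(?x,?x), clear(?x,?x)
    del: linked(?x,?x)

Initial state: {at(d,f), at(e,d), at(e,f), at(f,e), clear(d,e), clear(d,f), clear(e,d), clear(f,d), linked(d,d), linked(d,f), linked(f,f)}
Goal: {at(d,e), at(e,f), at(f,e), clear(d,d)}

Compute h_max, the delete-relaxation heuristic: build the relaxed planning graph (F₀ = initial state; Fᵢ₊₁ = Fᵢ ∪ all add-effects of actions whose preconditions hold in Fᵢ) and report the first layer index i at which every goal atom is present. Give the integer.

F0 = init (11 atoms)
F1 = F0 ∪ {at(d,d), at(d,e), at(f,d), at(f,f), clear(d,d), clear(f,f), on(d), on(f)}  (19 atoms)
goal ⊆ F1  ⇒  h_max = 1

1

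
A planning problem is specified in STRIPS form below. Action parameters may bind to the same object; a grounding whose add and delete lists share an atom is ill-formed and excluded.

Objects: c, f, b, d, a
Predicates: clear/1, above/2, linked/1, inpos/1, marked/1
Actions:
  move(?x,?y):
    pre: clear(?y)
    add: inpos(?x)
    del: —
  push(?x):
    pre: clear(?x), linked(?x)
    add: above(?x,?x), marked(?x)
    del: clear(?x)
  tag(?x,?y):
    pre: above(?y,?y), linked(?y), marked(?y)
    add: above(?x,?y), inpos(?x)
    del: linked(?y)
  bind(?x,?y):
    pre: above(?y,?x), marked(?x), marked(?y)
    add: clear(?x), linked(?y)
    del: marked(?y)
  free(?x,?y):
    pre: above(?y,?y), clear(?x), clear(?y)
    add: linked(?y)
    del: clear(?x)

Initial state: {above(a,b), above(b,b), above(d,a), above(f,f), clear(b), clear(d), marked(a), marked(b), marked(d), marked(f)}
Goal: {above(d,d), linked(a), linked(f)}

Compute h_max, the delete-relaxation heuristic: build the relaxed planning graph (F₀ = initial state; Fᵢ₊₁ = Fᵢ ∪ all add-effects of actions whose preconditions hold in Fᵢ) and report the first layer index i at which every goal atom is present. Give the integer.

2

F0 = init (10 atoms)
F1 = F0 ∪ {clear(a), clear(f), inpos(a), inpos(b), inpos(c), inpos(d), inpos(f), linked(a), linked(b), linked(d), linked(f)}  (21 atoms)
F2 = F1 ∪ {above(a,a), above(a,f), above(b,f), above(c,b), above(c,f), above(d,b), above(d,d), above(d,f), above(f,b)}  (30 atoms)
goal ⊆ F2  ⇒  h_max = 2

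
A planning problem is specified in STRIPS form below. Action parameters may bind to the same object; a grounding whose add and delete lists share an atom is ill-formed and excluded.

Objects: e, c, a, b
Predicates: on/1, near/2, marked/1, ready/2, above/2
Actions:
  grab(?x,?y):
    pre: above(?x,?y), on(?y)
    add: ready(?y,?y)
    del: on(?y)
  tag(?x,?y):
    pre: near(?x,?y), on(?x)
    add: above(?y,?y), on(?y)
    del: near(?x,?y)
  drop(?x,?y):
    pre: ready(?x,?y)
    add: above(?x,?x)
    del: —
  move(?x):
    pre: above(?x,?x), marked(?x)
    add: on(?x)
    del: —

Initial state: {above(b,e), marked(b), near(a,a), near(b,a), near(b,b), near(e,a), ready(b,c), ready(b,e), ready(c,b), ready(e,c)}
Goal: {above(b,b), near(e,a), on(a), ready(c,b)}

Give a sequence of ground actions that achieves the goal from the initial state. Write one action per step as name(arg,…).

drop(b,e); move(b); tag(b,a)

1. drop(b,e)  →  {above(b,b), above(b,e), marked(b), near(a,a), near(b,a), near(b,b), near(e,a), ready(b,c), ready(b,e), ready(c,b), ready(e,c)}
2. move(b)  →  {above(b,b), above(b,e), marked(b), near(a,a), near(b,a), near(b,b), near(e,a), on(b), ready(b,c), ready(b,e), ready(c,b), ready(e,c)}
3. tag(b,a)  →  {above(a,a), above(b,b), above(b,e), marked(b), near(a,a), near(b,b), near(e,a), on(a), on(b), ready(b,c), ready(b,e), ready(c,b), ready(e,c)}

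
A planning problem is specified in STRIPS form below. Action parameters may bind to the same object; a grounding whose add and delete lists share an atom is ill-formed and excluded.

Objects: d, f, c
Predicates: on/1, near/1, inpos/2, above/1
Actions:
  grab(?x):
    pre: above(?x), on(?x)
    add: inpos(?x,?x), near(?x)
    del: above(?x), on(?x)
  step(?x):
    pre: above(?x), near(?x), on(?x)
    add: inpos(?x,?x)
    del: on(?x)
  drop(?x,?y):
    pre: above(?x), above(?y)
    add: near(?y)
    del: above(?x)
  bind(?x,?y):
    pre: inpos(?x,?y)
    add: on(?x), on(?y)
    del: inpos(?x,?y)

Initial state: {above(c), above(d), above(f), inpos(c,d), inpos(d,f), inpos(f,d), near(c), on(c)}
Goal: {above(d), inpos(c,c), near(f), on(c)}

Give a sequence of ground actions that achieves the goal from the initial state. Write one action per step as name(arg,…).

1. grab(c)  →  {above(d), above(f), inpos(c,c), inpos(c,d), inpos(d,f), inpos(f,d), near(c)}
2. drop(f,f)  →  {above(d), inpos(c,c), inpos(c,d), inpos(d,f), inpos(f,d), near(c), near(f)}
3. bind(c,d)  →  {above(d), inpos(c,c), inpos(d,f), inpos(f,d), near(c), near(f), on(c), on(d)}

grab(c); drop(f,f); bind(c,d)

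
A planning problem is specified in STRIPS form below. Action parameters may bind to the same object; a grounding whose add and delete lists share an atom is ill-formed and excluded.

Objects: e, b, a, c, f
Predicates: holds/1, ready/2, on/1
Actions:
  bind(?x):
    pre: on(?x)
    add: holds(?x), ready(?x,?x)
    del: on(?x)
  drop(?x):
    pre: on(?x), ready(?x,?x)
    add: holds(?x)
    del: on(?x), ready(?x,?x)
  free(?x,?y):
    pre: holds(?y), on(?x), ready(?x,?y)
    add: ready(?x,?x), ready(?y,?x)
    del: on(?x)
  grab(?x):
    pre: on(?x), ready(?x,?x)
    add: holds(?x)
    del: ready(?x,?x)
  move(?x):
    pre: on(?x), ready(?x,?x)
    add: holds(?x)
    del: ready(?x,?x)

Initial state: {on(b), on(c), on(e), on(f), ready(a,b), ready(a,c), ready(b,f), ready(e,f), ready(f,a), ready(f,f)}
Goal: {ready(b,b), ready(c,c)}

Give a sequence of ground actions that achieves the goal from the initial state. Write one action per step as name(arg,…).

bind(b); bind(c)

1. bind(b)  →  {holds(b), on(c), on(e), on(f), ready(a,b), ready(a,c), ready(b,b), ready(b,f), ready(e,f), ready(f,a), ready(f,f)}
2. bind(c)  →  {holds(b), holds(c), on(e), on(f), ready(a,b), ready(a,c), ready(b,b), ready(b,f), ready(c,c), ready(e,f), ready(f,a), ready(f,f)}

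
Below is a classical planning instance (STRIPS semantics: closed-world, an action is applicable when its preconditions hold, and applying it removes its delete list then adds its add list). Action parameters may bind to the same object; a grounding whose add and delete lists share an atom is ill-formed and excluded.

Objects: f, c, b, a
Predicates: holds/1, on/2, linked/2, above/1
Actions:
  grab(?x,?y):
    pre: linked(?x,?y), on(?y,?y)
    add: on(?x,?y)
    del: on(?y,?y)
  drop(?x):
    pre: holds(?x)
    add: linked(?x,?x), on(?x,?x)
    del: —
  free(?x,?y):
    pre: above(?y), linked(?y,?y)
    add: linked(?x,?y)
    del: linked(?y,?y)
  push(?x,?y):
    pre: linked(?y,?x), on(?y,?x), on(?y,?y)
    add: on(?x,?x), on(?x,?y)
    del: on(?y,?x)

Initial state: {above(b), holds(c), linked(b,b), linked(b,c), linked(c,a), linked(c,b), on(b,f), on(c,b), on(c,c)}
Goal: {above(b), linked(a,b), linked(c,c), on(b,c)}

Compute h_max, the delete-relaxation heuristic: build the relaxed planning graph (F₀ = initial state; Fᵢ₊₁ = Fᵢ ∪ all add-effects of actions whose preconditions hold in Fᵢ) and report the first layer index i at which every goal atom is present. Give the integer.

1

F0 = init (9 atoms)
F1 = F0 ∪ {linked(a,b), linked(c,c), linked(f,b), on(b,b), on(b,c)}  (14 atoms)
goal ⊆ F1  ⇒  h_max = 1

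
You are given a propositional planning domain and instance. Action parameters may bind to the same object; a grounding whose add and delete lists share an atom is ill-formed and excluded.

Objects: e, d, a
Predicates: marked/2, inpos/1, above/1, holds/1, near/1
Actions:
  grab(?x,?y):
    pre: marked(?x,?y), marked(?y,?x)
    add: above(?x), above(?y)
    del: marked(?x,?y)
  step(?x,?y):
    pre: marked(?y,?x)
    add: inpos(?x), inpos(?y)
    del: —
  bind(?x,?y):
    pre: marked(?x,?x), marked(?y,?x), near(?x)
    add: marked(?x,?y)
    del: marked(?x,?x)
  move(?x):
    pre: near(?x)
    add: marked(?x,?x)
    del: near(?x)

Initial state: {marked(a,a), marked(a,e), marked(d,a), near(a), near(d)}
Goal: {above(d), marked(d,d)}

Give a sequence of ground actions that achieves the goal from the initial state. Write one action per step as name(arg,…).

bind(a,d); grab(d,a); move(d)

1. bind(a,d)  →  {marked(a,d), marked(a,e), marked(d,a), near(a), near(d)}
2. grab(d,a)  →  {above(a), above(d), marked(a,d), marked(a,e), near(a), near(d)}
3. move(d)  →  {above(a), above(d), marked(a,d), marked(a,e), marked(d,d), near(a)}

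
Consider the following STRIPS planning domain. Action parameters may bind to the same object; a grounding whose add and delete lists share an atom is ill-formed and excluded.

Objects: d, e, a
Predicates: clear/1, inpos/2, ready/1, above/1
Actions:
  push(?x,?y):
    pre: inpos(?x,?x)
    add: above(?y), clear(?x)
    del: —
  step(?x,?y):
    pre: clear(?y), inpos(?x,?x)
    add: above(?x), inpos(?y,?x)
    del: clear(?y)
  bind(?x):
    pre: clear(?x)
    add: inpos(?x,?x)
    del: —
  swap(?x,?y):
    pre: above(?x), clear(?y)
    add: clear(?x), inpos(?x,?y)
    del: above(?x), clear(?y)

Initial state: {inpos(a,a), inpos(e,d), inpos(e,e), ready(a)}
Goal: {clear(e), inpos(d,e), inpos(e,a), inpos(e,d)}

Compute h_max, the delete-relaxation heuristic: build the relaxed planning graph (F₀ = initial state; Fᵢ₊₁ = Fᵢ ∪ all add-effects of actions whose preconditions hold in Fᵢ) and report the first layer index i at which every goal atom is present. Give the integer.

F0 = init (4 atoms)
F1 = F0 ∪ {above(a), above(d), above(e), clear(a), clear(e)}  (9 atoms)
F2 = F1 ∪ {clear(d), inpos(a,e), inpos(d,a), inpos(d,e), inpos(e,a)}  (14 atoms)
goal ⊆ F2  ⇒  h_max = 2

2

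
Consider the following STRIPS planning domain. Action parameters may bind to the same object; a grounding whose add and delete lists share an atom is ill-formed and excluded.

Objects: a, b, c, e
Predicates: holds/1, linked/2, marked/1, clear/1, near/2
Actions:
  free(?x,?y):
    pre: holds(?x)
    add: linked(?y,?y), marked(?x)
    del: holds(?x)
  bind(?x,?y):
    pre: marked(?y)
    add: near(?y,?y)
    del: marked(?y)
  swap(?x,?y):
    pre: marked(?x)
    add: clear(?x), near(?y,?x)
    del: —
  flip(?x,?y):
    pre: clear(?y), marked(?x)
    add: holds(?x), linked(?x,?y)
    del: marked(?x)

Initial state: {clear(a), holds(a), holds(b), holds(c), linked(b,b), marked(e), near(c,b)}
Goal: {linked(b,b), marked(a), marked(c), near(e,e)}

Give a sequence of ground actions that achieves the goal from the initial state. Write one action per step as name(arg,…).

free(a,a); free(c,a); bind(a,e)

1. free(a,a)  →  {clear(a), holds(b), holds(c), linked(a,a), linked(b,b), marked(a), marked(e), near(c,b)}
2. free(c,a)  →  {clear(a), holds(b), linked(a,a), linked(b,b), marked(a), marked(c), marked(e), near(c,b)}
3. bind(a,e)  →  {clear(a), holds(b), linked(a,a), linked(b,b), marked(a), marked(c), near(c,b), near(e,e)}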